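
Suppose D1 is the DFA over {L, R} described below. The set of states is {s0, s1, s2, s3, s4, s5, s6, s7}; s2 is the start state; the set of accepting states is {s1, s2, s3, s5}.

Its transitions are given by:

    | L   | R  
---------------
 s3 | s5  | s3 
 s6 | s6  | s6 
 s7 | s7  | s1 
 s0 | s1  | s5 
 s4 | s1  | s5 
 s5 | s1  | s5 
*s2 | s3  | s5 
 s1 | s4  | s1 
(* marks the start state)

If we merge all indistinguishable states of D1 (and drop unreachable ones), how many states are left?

5

Reachable states from the start: {s1,s2,s3,s4,s5}. Unreachable: {s0,s6,s7} — drop them.
Start with accepting vs non-accepting: {s1,s2,s3,s5} | {s4}.
Split {s1,s2,s3,s5} by δ(·,L) → {s2,s3,s5} and {s1}.
Split {s2,s3,s5} by δ(·,L) → {s2,s3} and {s5}.
On input L, block {s2,s3} splits into {s2} and {s3}.
Stable partition: {s2} | {s4} | {s1} | {s5} | {s3} — 5 equivalence classes.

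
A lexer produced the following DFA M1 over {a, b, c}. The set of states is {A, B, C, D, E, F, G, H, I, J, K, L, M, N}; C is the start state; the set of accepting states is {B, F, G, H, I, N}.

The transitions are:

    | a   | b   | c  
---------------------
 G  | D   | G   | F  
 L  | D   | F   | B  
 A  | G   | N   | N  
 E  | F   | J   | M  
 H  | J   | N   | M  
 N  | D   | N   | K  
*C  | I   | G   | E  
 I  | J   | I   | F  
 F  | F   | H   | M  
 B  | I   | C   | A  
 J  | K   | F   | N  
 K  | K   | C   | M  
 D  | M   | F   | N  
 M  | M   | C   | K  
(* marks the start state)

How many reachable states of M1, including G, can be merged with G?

2

First remove the unreachable states {A,B,L}; 11 states remain.
Initial partition by acceptance: {F,G,H,I,N} | {C,D,E,J,K,M}.
Refine {F,G,H,I,N} on symbol a: members go to different blocks, giving {G,H,I,N} and {F}.
Split {G,H,I,N} by δ(·,c) → {G,I} and {H,N}.
Split {C,D,E,J,K,M} by δ(·,a) → {D,J,K,M} and {C} and {E}.
On input b, block {D,J,K,M} splits into {D,J} and {K,M}.
The partition is now stable with 7 blocks: {G,I} | {D,J} | {F} | {H,N} | {C} | {E} | {K,M}.
The equivalence class containing G is {G,I}, of size 2.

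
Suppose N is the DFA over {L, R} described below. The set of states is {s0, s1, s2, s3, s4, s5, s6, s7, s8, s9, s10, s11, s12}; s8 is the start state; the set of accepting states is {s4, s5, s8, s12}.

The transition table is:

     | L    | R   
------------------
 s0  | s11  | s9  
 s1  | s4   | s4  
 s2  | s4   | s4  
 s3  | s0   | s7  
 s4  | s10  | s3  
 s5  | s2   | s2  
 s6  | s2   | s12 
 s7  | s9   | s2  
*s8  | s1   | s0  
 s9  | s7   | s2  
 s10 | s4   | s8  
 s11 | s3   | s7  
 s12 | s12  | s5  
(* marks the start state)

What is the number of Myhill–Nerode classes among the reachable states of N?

First remove the unreachable states {s5,s6,s12}; 10 states remain.
Start with accepting vs non-accepting: {s4,s8} | {s0,s1,s2,s3,s7,s9,s10,s11}.
On input L, block {s0,s1,s2,s3,s7,s9,s10,s11} splits into {s0,s3,s7,s9,s11} and {s1,s2,s10}.
Split {s0,s3,s7,s9,s11} by δ(·,R) → {s0,s3,s11} and {s7,s9}.
Stable partition: {s4,s8} | {s0,s3,s11} | {s1,s2,s10} | {s7,s9} — 4 equivalence classes.

4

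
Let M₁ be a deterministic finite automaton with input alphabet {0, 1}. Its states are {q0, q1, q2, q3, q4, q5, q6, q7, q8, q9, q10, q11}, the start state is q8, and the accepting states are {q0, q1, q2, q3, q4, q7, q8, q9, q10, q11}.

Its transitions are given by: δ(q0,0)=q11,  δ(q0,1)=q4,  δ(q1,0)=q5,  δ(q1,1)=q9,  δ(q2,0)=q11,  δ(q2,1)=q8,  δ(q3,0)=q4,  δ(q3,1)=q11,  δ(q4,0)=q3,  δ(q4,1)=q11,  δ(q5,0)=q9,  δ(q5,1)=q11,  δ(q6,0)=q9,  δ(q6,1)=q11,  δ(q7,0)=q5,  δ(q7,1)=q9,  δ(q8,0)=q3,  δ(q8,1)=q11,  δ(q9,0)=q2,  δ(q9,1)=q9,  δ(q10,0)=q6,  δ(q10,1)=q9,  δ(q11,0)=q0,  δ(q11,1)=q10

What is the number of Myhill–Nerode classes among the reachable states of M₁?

Reachable states from the start: {q0,q2,q3,q4,q6,q8,q9,q10,q11}. Unreachable: {q1,q5,q7} — drop them.
Initial partition by acceptance: {q0,q2,q3,q4,q8,q9,q10,q11} | {q6}.
Split {q0,q2,q3,q4,q8,q9,q10,q11} by δ(·,0) → {q0,q2,q3,q4,q8,q9,q11} and {q10}.
Split {q0,q2,q3,q4,q8,q9,q11} by δ(·,1) → {q0,q2,q3,q4,q8,q9} and {q11}.
Refine {q0,q2,q3,q4,q8,q9} on symbol 0: members go to different blocks, giving {q3,q4,q8,q9} and {q0,q2}.
Split {q3,q4,q8,q9} by δ(·,0) → {q3,q4,q8} and {q9}.
No further refinement is possible. Final partition (6 blocks): {q3,q4,q8} | {q6} | {q10} | {q11} | {q0,q2} | {q9}.

6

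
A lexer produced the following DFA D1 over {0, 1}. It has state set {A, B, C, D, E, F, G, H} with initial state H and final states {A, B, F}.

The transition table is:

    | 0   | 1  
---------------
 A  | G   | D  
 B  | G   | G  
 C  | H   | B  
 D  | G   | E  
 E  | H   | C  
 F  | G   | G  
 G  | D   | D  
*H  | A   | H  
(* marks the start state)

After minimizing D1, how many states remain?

7

Reachable states from the start: {A,B,C,D,E,G,H}. Unreachable: {F} — drop them.
Initial partition by acceptance: {A,B} | {C,D,E,G,H}.
Split {C,D,E,G,H} by δ(·,0) → {C,D,E,G} and {H}.
On input 0, block {C,D,E,G} splits into {C,E} and {D,G}.
Refine {C,E} on symbol 1: members go to different blocks, giving {C} and {E}.
Split {D,G} by δ(·,1) → {D} and {G}.
Refine {A,B} on symbol 1: members go to different blocks, giving {A} and {B}.
Stable partition: {A} | {C} | {H} | {D} | {E} | {G} | {B} — 7 equivalence classes.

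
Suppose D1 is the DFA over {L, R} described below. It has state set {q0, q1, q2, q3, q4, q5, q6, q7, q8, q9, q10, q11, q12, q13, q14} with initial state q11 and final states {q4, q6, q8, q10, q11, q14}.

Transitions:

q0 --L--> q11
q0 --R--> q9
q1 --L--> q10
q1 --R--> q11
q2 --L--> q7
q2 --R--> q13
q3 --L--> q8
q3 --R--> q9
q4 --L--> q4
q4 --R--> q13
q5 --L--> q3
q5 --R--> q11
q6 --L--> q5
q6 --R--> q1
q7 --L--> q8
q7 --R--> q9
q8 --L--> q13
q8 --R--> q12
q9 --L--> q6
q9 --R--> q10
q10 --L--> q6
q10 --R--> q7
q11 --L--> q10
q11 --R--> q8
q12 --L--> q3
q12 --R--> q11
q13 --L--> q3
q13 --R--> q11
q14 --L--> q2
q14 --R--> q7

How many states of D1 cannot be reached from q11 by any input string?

No path from q11 leads to q0, q2, q4, q14; the other 11 states are all reachable.

4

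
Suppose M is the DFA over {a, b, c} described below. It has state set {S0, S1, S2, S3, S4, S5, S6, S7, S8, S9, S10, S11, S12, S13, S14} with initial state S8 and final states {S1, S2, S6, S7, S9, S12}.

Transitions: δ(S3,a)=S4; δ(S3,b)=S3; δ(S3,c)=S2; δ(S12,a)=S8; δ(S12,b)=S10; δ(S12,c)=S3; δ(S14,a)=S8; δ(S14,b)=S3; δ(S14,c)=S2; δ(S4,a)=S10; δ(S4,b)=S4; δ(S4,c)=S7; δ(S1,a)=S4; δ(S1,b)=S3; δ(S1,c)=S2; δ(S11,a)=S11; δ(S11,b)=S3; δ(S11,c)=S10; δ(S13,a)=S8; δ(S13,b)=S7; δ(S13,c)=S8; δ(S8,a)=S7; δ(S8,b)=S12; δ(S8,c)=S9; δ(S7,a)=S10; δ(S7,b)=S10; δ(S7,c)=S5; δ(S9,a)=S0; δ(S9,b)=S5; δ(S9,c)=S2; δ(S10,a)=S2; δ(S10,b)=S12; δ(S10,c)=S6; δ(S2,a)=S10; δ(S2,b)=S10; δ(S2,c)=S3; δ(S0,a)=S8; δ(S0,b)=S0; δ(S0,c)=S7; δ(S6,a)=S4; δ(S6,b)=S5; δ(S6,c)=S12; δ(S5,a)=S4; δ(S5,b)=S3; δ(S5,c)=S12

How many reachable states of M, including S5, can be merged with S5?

2

Reachable states from the start: {S0,S2,S3,S4,S5,S6,S7,S8,S9,S10,S12}. Unreachable: {S1,S11,S13,S14} — drop them.
Initial partition by acceptance: {S2,S6,S7,S9,S12} | {S0,S3,S4,S5,S8,S10}.
Refine {S2,S6,S7,S9,S12} on symbol c: members go to different blocks, giving {S2,S7,S12} and {S6,S9}.
Refine {S0,S3,S4,S5,S8,S10} on symbol a: members go to different blocks, giving {S0,S3,S4,S5} and {S8,S10}.
Split {S0,S3,S4,S5} by δ(·,a) → {S0,S4} and {S3,S5}.
No further refinement is possible. Final partition (5 blocks): {S2,S7,S12} | {S0,S4} | {S6,S9} | {S8,S10} | {S3,S5}.
The equivalence class containing S5 is {S3,S5}, of size 2.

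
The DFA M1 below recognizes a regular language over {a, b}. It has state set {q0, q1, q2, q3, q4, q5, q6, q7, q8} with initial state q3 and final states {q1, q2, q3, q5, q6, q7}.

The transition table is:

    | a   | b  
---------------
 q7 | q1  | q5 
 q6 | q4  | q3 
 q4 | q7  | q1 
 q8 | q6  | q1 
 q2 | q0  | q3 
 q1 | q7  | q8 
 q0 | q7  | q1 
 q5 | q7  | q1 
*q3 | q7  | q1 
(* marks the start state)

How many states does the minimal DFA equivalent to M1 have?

6

Reachable states from the start: {q1,q3,q4,q5,q6,q7,q8}. Unreachable: {q0,q2} — drop them.
Start with accepting vs non-accepting: {q1,q3,q5,q6,q7} | {q4,q8}.
Refine {q1,q3,q5,q6,q7} on symbol a: members go to different blocks, giving {q1,q3,q5,q7} and {q6}.
On input b, block {q1,q3,q5,q7} splits into {q3,q5,q7} and {q1}.
Refine {q3,q5,q7} on symbol a: members go to different blocks, giving {q3,q5} and {q7}.
Split {q4,q8} by δ(·,a) → {q4} and {q8}.
No further refinement is possible. Final partition (6 blocks): {q3,q5} | {q4} | {q6} | {q1} | {q7} | {q8}.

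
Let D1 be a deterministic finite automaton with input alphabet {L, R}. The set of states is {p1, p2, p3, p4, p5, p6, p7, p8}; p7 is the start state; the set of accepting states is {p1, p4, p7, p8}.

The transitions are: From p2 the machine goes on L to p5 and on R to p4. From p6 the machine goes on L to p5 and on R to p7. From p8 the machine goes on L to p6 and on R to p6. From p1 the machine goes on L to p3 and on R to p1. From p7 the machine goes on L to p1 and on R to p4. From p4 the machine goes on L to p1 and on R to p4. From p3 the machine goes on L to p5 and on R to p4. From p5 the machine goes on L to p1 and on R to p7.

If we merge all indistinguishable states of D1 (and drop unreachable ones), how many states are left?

4

States {p2,p6,p8} cannot be reached from the start state, so discard them.
Initial partition by acceptance: {p1,p4,p7} | {p3,p5}.
On input L, block {p1,p4,p7} splits into {p4,p7} and {p1}.
On input L, block {p3,p5} splits into {p3} and {p5}.
Stable partition: {p4,p7} | {p3} | {p1} | {p5} — 4 equivalence classes.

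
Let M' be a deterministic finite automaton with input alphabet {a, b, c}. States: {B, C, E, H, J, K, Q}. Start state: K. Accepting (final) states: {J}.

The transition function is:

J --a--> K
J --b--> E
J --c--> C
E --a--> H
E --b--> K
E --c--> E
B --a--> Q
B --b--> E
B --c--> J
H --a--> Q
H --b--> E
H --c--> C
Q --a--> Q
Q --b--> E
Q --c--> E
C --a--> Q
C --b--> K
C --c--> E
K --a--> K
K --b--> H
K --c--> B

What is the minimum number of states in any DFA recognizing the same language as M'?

P0 = {J} | {B,C,E,H,K,Q}.
Refine {B,C,E,H,K,Q} on symbol c: members go to different blocks, giving {C,E,H,K,Q} and {B}.
Split {C,E,H,K,Q} by δ(·,c) → {C,E,H,Q} and {K}.
On input b, block {C,E,H,Q} splits into {C,E} and {H,Q}.
Stable partition: {J} | {C,E} | {B} | {K} | {H,Q} — 5 equivalence classes.

5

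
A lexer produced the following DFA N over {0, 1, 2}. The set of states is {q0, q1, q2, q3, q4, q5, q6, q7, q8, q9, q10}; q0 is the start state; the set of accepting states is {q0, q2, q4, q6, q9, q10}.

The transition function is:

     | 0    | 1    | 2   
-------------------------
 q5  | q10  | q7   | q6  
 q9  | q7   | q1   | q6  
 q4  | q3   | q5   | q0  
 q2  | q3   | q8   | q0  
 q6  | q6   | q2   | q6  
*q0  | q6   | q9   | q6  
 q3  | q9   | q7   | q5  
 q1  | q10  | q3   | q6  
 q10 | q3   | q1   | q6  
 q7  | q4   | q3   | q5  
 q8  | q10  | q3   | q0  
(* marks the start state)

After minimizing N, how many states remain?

Every state is reachable, so we keep all 11.
Initial partition by acceptance: {q0,q2,q4,q6,q9,q10} | {q1,q3,q5,q7,q8}.
On input 0, block {q0,q2,q4,q6,q9,q10} splits into {q2,q4,q9,q10} and {q0,q6}.
Split {q1,q3,q5,q7,q8} by δ(·,2) → {q1,q5,q8} and {q3,q7}.
No further refinement is possible. Final partition (4 blocks): {q2,q4,q9,q10} | {q1,q5,q8} | {q0,q6} | {q3,q7}.

4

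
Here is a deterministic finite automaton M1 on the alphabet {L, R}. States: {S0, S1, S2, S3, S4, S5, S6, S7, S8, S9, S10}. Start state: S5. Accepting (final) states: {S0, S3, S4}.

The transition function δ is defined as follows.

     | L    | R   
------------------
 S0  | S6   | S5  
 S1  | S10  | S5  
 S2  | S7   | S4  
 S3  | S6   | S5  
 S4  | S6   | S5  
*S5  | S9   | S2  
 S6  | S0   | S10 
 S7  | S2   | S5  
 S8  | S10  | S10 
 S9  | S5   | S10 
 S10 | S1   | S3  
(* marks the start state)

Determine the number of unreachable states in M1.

1

No path from S5 leads to S8; the other 10 states are all reachable.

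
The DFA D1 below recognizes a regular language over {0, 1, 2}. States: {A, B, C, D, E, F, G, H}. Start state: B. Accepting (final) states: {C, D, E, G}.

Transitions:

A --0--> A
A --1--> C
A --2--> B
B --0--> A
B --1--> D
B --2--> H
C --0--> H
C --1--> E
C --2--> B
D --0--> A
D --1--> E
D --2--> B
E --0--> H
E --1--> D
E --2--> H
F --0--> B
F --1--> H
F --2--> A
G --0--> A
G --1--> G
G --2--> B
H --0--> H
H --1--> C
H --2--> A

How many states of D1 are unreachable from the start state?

2

BFS from B reaches {A, B, C, D, E, H}; the 2 state(s) F, G are never visited.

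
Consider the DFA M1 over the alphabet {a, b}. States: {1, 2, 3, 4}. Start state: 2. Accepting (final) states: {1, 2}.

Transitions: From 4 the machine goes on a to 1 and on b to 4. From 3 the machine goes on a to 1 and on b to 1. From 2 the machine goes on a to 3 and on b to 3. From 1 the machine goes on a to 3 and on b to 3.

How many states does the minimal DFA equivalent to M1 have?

2

Reachable states from the start: {1,2,3}. Unreachable: {4} — drop them.
Start with accepting vs non-accepting: {1,2} | {3}.
Stable partition: {1,2} | {3} — 2 equivalence classes.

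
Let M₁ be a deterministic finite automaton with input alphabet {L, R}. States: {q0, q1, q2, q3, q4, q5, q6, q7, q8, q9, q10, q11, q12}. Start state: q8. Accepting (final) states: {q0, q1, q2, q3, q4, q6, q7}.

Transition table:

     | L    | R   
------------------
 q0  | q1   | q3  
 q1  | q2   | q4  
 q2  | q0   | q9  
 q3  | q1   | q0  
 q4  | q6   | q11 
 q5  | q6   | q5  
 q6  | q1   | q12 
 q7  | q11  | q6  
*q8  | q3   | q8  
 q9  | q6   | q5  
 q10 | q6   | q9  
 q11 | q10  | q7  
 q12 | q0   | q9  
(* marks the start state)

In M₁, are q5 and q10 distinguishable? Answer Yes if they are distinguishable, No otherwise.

P0 = {q0,q1,q2,q3,q4,q6,q7} | {q5,q8,q9,q10,q11,q12}.
On input L, block {q0,q1,q2,q3,q4,q6,q7} splits into {q0,q1,q2,q3,q4,q6} and {q7}.
On input R, block {q0,q1,q2,q3,q4,q6} splits into {q0,q1,q3} and {q2,q4,q6}.
On input L, block {q0,q1,q3} splits into {q0,q3} and {q1}.
Refine {q5,q8,q9,q10,q11,q12} on symbol L: members go to different blocks, giving {q5,q9,q10} and {q8,q12} and {q11}.
Split {q2,q4,q6} by δ(·,L) → {q2} and {q4} and {q6}.
On input R, block {q8,q12} splits into {q8} and {q12}.
No further refinement is possible. Final partition (10 blocks): {q0,q3} | {q5,q9,q10} | {q7} | {q2} | {q1} | {q8} | {q11} | {q4} | {q6} | {q12}.
q5 and q10 lie in the same block of the stable partition, so they are equivalent — no string distinguishes them.

No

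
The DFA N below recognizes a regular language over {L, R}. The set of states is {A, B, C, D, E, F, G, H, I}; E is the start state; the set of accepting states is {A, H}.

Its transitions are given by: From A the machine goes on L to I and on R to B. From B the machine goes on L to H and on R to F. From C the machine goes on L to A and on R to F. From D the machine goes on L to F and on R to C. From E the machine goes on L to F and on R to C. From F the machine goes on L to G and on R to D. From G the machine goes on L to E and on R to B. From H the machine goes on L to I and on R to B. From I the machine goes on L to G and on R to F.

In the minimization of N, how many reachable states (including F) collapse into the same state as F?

Start with accepting vs non-accepting: {A,H} | {B,C,D,E,F,G,I}.
Refine {B,C,D,E,F,G,I} on symbol L: members go to different blocks, giving {D,E,F,G,I} and {B,C}.
Split {D,E,F,G,I} by δ(·,R) → {D,E,G} and {F,I}.
Split {D,E,G} by δ(·,L) → {D,E} and {G}.
On input R, block {F,I} splits into {F} and {I}.
No further refinement is possible. Final partition (6 blocks): {A,H} | {D,E} | {B,C} | {F} | {G} | {I}.
The equivalence class containing F is {F}, of size 1.

1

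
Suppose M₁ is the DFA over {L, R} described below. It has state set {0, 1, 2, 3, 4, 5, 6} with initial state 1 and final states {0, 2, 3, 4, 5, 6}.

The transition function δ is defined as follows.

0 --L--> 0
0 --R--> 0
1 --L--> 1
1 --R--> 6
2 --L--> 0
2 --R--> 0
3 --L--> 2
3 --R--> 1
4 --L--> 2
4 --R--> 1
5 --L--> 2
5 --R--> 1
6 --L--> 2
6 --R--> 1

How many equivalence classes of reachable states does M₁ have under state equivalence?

States {3,4,5} cannot be reached from the start state, so discard them.
Start with accepting vs non-accepting: {0,2,6} | {1}.
Refine {0,2,6} on symbol R: members go to different blocks, giving {0,2} and {6}.
No further refinement is possible. Final partition (3 blocks): {0,2} | {1} | {6}.

3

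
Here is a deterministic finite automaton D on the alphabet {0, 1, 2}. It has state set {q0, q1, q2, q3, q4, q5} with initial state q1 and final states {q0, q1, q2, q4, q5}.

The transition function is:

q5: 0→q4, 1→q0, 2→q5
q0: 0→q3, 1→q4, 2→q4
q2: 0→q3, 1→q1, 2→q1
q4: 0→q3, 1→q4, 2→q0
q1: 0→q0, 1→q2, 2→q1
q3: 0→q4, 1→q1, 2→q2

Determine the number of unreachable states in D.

BFS from q1 reaches {q0, q1, q2, q3, q4}; the 1 state(s) q5 are never visited.

1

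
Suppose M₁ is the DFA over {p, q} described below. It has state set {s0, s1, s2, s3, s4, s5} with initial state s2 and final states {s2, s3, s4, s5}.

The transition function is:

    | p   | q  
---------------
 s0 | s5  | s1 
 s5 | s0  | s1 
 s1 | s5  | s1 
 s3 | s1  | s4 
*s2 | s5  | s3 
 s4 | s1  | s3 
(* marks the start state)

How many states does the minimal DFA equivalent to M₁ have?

All states are reachable from the start state.
Start with accepting vs non-accepting: {s2,s3,s4,s5} | {s0,s1}.
On input p, block {s2,s3,s4,s5} splits into {s3,s4,s5} and {s2}.
Refine {s3,s4,s5} on symbol q: members go to different blocks, giving {s3,s4} and {s5}.
No further refinement is possible. Final partition (4 blocks): {s3,s4} | {s0,s1} | {s2} | {s5}.

4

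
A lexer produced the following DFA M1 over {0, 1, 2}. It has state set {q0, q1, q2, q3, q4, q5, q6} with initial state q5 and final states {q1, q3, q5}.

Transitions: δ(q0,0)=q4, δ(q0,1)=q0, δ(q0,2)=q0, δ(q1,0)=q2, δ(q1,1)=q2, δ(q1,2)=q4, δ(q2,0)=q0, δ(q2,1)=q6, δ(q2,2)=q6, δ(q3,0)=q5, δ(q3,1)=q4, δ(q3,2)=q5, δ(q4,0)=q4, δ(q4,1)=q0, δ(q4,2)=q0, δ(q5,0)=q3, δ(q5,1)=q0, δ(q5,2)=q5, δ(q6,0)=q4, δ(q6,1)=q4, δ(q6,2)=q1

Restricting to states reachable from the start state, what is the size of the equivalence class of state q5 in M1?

2

Reachable states from the start: {q0,q3,q4,q5}. Unreachable: {q1,q2,q6} — drop them.
P0 = {q3,q5} | {q0,q4}.
The partition is now stable with 2 blocks: {q3,q5} | {q0,q4}.
The equivalence class containing q5 is {q3,q5}, of size 2.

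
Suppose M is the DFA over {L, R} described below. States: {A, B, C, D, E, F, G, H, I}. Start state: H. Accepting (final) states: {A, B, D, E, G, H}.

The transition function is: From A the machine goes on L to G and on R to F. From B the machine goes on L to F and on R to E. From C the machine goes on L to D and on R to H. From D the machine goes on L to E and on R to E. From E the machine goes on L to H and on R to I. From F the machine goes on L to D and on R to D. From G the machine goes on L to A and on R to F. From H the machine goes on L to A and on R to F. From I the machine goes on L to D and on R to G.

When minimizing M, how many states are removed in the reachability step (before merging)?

Starting at H and following transitions, the reachable set is {A, D, E, F, G, H, I}. That leaves B, C unreachable — 2 in total.

2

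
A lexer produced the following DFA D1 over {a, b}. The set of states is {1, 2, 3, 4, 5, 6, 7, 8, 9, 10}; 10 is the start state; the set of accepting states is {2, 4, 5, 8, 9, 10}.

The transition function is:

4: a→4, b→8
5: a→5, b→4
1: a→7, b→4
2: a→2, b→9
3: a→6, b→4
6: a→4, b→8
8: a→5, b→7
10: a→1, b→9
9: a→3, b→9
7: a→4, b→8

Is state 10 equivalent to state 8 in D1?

No

First remove the unreachable states {2}; 9 states remain.
Initial partition by acceptance: {4,5,8,9,10} | {1,3,6,7}.
Refine {4,5,8,9,10} on symbol a: members go to different blocks, giving {4,5,8} and {9,10}.
Split {4,5,8} by δ(·,b) → {4,5} and {8}.
Refine {4,5} on symbol b: members go to different blocks, giving {4} and {5}.
Split {1,3,6,7} by δ(·,a) → {1,3} and {6,7}.
The partition is now stable with 6 blocks: {4} | {1,3} | {9,10} | {8} | {5} | {6,7}.
10 and 8 end up in different blocks, so they are distinguishable. For instance, the string 'a' is accepted from only 8.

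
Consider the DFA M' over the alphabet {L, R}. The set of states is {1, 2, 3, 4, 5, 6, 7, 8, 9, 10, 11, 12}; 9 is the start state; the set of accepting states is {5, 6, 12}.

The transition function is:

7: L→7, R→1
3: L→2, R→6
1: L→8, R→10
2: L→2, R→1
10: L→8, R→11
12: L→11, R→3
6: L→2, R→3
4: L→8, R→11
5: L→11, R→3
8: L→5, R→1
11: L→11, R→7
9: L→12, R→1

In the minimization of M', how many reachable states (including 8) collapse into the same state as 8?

2

Reachable states from the start: {1,2,3,5,6,7,8,9,10,11,12}. Unreachable: {4} — drop them.
Initial partition by acceptance: {5,6,12} | {1,2,3,7,8,9,10,11}.
On input L, block {1,2,3,7,8,9,10,11} splits into {1,2,3,7,10,11} and {8,9}.
On input L, block {1,2,3,7,10,11} splits into {2,3,7,11} and {1,10}.
On input R, block {2,3,7,11} splits into {2,7} and {3} and {11}.
Refine {5,6,12} on symbol L: members go to different blocks, giving {5,12} and {6}.
On input R, block {1,10} splits into {1} and {10}.
No further refinement is possible. Final partition (8 blocks): {5,12} | {2,7} | {8,9} | {1} | {3} | {11} | {6} | {10}.
State 8 belongs to the block {8,9}, which has 2 states.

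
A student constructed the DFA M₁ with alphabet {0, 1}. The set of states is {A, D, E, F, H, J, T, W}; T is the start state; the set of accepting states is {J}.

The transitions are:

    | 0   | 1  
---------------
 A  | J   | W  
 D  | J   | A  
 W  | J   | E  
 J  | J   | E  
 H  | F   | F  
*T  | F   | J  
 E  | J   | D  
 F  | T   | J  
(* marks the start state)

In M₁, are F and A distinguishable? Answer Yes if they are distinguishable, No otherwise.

Yes

States {H} cannot be reached from the start state, so discard them.
Initial partition by acceptance: {J} | {A,D,E,F,T,W}.
Split {A,D,E,F,T,W} by δ(·,0) → {A,D,E,W} and {F,T}.
No further refinement is possible. Final partition (3 blocks): {J} | {A,D,E,W} | {F,T}.
F and A end up in different blocks, so they are distinguishable. For instance, the string '0' is accepted from only A.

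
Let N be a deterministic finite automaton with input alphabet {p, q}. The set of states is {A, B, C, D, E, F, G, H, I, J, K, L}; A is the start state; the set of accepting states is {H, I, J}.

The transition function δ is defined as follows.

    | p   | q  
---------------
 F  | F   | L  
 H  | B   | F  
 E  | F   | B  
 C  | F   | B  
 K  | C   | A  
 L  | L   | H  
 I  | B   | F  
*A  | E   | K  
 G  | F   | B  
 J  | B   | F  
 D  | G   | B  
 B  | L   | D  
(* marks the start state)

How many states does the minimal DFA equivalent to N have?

First remove the unreachable states {I,J}; 10 states remain.
Start with accepting vs non-accepting: {H} | {A,B,C,D,E,F,G,K,L}.
Split {A,B,C,D,E,F,G,K,L} by δ(·,q) → {A,B,C,D,E,F,G,K} and {L}.
On input p, block {A,B,C,D,E,F,G,K} splits into {A,C,D,E,F,G,K} and {B}.
Refine {A,C,D,E,F,G,K} on symbol q: members go to different blocks, giving {C,D,E,G} and {A,K} and {F}.
On input p, block {C,D,E,G} splits into {C,E,G} and {D}.
The partition is now stable with 7 blocks: {H} | {C,E,G} | {L} | {B} | {A,K} | {F} | {D}.

7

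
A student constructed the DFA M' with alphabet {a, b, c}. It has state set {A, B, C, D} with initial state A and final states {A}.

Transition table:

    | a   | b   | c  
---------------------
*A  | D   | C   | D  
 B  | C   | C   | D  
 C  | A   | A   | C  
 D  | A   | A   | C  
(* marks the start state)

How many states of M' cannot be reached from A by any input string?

1

BFS from A reaches {A, C, D}; the 1 state(s) B are never visited.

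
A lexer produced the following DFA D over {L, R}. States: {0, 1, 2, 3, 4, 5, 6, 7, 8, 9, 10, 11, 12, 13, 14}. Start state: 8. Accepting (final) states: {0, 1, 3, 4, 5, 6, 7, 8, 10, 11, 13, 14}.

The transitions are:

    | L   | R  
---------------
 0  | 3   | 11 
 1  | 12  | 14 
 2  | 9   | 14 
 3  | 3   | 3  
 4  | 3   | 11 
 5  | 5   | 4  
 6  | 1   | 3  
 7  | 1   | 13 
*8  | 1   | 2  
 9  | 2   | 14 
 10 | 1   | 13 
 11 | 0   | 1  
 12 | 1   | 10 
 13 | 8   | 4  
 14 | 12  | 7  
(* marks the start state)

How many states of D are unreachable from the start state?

2

BFS from 8 reaches {0, 1, 2, 3, 4, 7, 8, 9, 10, 11, 12, 13, 14}; the 2 state(s) 5, 6 are never visited.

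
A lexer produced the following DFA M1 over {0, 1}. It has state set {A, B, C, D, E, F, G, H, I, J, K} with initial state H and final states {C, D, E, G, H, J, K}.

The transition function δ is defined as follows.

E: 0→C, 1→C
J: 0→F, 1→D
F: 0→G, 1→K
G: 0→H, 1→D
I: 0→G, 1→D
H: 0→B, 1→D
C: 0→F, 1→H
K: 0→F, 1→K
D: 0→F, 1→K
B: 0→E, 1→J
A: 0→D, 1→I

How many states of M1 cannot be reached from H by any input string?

2

Starting at H and following transitions, the reachable set is {B, C, D, E, F, G, H, J, K}. That leaves A, I unreachable — 2 in total.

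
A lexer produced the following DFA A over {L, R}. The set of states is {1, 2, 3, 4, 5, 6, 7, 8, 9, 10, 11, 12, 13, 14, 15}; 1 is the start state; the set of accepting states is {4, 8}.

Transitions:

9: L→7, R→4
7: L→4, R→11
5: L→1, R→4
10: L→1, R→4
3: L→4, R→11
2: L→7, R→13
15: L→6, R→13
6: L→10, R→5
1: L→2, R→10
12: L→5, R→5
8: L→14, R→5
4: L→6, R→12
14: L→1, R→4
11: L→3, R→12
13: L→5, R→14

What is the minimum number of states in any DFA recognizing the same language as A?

6

States {8,9,15} cannot be reached from the start state, so discard them.
P0 = {4} | {1,2,3,5,6,7,10,11,12,13,14}.
On input L, block {1,2,3,5,6,7,10,11,12,13,14} splits into {1,2,5,6,10,11,12,13,14} and {3,7}.
Refine {1,2,5,6,10,11,12,13,14} on symbol L: members go to different blocks, giving {1,5,6,10,12,13,14} and {2,11}.
Refine {1,5,6,10,12,13,14} on symbol L: members go to different blocks, giving {5,6,10,12,13,14} and {1}.
On input L, block {5,6,10,12,13,14} splits into {5,10,14} and {6,12,13}.
No further refinement is possible. Final partition (6 blocks): {4} | {5,10,14} | {3,7} | {2,11} | {1} | {6,12,13}.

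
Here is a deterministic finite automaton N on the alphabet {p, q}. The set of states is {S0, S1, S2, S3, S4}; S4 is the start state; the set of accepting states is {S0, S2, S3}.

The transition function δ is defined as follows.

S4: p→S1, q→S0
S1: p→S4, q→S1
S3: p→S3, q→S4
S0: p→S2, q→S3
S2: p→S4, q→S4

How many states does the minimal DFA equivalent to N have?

5

All states are reachable from the start state.
Start with accepting vs non-accepting: {S0,S2,S3} | {S1,S4}.
On input p, block {S0,S2,S3} splits into {S0,S3} and {S2}.
Split {S0,S3} by δ(·,p) → {S0} and {S3}.
Split {S1,S4} by δ(·,q) → {S1} and {S4}.
Stable partition: {S0} | {S1} | {S2} | {S3} | {S4} — 5 equivalence classes.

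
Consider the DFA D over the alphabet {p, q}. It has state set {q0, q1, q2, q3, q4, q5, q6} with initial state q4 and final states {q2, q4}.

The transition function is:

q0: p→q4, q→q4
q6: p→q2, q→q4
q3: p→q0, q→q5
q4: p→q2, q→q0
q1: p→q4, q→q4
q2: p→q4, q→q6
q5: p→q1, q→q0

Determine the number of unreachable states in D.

Starting at q4 and following transitions, the reachable set is {q0, q2, q4, q6}. That leaves q1, q3, q5 unreachable — 3 in total.

3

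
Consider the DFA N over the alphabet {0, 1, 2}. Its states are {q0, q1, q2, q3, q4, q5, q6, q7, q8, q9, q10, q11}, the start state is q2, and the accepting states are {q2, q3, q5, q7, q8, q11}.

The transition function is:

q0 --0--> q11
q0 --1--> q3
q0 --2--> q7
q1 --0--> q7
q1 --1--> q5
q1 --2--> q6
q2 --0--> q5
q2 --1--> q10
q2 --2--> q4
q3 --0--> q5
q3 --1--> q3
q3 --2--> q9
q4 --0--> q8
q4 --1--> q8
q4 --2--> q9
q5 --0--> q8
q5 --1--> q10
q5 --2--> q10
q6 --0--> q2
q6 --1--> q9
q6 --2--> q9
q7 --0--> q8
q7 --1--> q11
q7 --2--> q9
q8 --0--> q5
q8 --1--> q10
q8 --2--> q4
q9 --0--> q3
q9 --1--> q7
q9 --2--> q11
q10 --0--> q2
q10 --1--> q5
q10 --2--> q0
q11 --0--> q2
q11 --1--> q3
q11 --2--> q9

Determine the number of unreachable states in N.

2

Starting at q2 and following transitions, the reachable set is {q0, q2, q3, q4, q5, q7, q8, q9, q10, q11}. That leaves q1, q6 unreachable — 2 in total.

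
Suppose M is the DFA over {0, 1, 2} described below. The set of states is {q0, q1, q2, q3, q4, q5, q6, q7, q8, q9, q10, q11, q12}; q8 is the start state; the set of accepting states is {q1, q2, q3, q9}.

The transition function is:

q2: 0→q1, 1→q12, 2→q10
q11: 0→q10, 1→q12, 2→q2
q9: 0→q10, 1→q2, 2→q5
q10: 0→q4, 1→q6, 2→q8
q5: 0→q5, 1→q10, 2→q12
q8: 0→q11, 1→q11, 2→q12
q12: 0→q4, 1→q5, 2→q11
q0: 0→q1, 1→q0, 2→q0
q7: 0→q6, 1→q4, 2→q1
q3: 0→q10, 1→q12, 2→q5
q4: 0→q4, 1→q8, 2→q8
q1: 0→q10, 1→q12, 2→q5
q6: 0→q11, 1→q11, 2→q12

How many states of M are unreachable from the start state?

4

No path from q8 leads to q0, q3, q7, q9; the other 9 states are all reachable.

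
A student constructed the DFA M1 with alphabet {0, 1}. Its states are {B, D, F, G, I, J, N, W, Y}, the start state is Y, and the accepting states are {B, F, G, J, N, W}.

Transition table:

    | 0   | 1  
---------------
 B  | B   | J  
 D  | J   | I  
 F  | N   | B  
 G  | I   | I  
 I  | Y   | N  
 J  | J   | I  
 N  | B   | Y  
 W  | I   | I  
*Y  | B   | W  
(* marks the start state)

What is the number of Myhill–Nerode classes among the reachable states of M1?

6

Reachable states from the start: {B,I,J,N,W,Y}. Unreachable: {D,F,G} — drop them.
P0 = {B,J,N,W} | {I,Y}.
Split {B,J,N,W} by δ(·,0) → {B,J,N} and {W}.
Split {B,J,N} by δ(·,1) → {J,N} and {B}.
On input 0, block {J,N} splits into {J} and {N}.
Split {I,Y} by δ(·,0) → {I} and {Y}.
The partition is now stable with 6 blocks: {J} | {I} | {W} | {B} | {N} | {Y}.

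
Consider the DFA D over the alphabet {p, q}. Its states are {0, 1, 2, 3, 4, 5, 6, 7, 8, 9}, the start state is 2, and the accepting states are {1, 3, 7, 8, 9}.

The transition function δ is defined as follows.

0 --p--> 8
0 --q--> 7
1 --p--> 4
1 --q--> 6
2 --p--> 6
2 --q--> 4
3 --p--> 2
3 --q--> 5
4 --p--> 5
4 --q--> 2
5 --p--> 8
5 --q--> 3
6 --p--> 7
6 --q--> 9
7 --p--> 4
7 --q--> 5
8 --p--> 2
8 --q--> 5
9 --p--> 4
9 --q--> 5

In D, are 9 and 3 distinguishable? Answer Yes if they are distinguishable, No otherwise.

States {0,1} cannot be reached from the start state, so discard them.
Initial partition by acceptance: {3,7,8,9} | {2,4,5,6}.
On input p, block {2,4,5,6} splits into {2,4} and {5,6}.
Stable partition: {3,7,8,9} | {2,4} | {5,6} — 3 equivalence classes.
9 and 3 lie in the same block of the stable partition, so they are equivalent — no string distinguishes them.

No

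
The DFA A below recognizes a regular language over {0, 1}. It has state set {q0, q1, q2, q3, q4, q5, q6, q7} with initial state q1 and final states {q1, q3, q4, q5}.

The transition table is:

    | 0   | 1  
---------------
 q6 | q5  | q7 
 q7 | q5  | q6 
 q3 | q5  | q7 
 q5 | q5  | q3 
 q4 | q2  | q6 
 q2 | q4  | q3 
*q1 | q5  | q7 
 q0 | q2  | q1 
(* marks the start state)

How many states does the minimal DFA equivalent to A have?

3

Reachable states from the start: {q1,q3,q5,q6,q7}. Unreachable: {q0,q2,q4} — drop them.
Start with accepting vs non-accepting: {q1,q3,q5} | {q6,q7}.
Refine {q1,q3,q5} on symbol 1: members go to different blocks, giving {q1,q3} and {q5}.
The partition is now stable with 3 blocks: {q1,q3} | {q6,q7} | {q5}.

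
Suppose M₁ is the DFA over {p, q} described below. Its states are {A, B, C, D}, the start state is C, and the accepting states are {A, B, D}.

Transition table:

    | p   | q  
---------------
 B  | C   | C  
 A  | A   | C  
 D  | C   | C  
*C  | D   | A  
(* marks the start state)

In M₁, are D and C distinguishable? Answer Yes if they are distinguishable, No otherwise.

Yes

Reachable states from the start: {A,C,D}. Unreachable: {B} — drop them.
P0 = {A,D} | {C}.
Refine {A,D} on symbol p: members go to different blocks, giving {A} and {D}.
Stable partition: {A} | {C} | {D} — 3 equivalence classes.
D and C end up in different blocks, so they are distinguishable. For instance, the string 'ε' is accepted from only D.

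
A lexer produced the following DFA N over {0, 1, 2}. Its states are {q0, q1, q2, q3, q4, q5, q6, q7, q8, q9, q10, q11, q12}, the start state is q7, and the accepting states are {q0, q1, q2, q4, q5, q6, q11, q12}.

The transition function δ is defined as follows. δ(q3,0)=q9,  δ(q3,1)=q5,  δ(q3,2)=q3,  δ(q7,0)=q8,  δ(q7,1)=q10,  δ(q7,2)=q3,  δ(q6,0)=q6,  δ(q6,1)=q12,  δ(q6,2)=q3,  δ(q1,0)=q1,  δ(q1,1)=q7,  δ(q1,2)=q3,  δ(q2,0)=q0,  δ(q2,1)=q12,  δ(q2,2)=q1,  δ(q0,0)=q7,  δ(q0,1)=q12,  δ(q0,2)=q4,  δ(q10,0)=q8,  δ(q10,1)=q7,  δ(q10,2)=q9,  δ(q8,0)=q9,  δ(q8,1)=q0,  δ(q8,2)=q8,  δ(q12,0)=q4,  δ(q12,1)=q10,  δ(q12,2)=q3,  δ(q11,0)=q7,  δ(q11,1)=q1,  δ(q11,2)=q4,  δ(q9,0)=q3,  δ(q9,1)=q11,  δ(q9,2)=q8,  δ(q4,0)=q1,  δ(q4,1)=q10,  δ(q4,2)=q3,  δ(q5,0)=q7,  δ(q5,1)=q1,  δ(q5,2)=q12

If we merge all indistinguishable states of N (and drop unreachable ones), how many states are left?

4

Reachable states from the start: {q0,q1,q3,q4,q5,q7,q8,q9,q10,q11,q12}. Unreachable: {q2,q6} — drop them.
Initial partition by acceptance: {q0,q1,q4,q5,q11,q12} | {q3,q7,q8,q9,q10}.
Refine {q0,q1,q4,q5,q11,q12} on symbol 0: members go to different blocks, giving {q0,q5,q11} and {q1,q4,q12}.
Refine {q3,q7,q8,q9,q10} on symbol 1: members go to different blocks, giving {q3,q8,q9} and {q7,q10}.
Stable partition: {q0,q5,q11} | {q3,q8,q9} | {q1,q4,q12} | {q7,q10} — 4 equivalence classes.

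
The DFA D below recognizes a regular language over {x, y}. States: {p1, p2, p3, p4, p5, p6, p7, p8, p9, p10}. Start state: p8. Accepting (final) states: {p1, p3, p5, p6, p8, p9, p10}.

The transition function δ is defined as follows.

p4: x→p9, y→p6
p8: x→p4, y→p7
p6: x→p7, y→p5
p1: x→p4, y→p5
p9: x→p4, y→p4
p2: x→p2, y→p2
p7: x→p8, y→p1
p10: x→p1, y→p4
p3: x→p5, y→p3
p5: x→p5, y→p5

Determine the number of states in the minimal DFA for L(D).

First remove the unreachable states {p2,p3,p10}; 7 states remain.
Initial partition by acceptance: {p1,p5,p6,p8,p9} | {p4,p7}.
Refine {p1,p5,p6,p8,p9} on symbol x: members go to different blocks, giving {p1,p6,p8,p9} and {p5}.
On input y, block {p1,p6,p8,p9} splits into {p1,p6} and {p8,p9}.
The partition is now stable with 4 blocks: {p1,p6} | {p4,p7} | {p5} | {p8,p9}.

4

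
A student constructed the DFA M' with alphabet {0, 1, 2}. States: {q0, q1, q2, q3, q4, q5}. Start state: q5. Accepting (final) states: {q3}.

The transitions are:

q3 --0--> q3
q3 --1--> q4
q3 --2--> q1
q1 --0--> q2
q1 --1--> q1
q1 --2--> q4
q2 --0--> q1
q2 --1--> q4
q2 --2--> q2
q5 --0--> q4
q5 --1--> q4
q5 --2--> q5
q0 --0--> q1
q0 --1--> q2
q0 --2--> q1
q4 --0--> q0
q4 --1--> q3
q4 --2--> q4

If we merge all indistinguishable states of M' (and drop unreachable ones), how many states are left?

P0 = {q3} | {q0,q1,q2,q4,q5}.
Split {q0,q1,q2,q4,q5} by δ(·,1) → {q0,q1,q2,q5} and {q4}.
Split {q0,q1,q2,q5} by δ(·,0) → {q0,q1,q2} and {q5}.
On input 1, block {q0,q1,q2} splits into {q0,q1} and {q2}.
On input 0, block {q0,q1} splits into {q0} and {q1}.
No further refinement is possible. Final partition (6 blocks): {q3} | {q0} | {q4} | {q5} | {q2} | {q1}.

6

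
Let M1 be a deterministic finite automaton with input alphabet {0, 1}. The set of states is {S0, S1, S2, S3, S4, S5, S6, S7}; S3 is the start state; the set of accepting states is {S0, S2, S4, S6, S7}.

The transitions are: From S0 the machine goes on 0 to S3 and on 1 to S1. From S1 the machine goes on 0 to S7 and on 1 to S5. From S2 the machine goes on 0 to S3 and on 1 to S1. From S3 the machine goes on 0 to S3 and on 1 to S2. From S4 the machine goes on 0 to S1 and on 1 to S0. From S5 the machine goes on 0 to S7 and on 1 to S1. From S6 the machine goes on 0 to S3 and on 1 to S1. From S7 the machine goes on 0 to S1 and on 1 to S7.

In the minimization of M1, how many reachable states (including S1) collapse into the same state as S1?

2

Reachable states from the start: {S1,S2,S3,S5,S7}. Unreachable: {S0,S4,S6} — drop them.
Initial partition by acceptance: {S2,S7} | {S1,S3,S5}.
Refine {S2,S7} on symbol 1: members go to different blocks, giving {S2} and {S7}.
Split {S1,S3,S5} by δ(·,0) → {S1,S5} and {S3}.
No further refinement is possible. Final partition (4 blocks): {S2} | {S1,S5} | {S7} | {S3}.
The equivalence class containing S1 is {S1,S5}, of size 2.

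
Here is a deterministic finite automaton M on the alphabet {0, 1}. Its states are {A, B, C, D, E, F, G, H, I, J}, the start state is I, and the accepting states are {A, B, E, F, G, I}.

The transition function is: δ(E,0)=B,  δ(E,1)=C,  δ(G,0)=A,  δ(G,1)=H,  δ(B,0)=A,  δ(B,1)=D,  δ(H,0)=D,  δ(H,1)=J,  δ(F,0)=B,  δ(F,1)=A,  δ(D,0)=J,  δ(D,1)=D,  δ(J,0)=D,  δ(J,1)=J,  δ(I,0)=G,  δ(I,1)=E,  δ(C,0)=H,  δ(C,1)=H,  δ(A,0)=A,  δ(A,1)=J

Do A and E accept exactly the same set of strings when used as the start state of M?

Yes

Reachable states from the start: {A,B,C,D,E,G,H,I,J}. Unreachable: {F} — drop them.
P0 = {A,B,E,G,I} | {C,D,H,J}.
Split {A,B,E,G,I} by δ(·,1) → {A,B,E,G} and {I}.
No further refinement is possible. Final partition (3 blocks): {A,B,E,G} | {C,D,H,J} | {I}.
A and E lie in the same block of the stable partition, so they are equivalent — no string distinguishes them.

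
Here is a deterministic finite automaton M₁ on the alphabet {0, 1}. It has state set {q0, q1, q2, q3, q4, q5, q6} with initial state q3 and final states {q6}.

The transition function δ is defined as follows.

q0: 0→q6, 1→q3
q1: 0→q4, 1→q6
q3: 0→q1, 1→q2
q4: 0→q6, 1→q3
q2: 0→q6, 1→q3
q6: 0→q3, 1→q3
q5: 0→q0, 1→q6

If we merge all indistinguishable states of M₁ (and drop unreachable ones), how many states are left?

4

States {q0,q5} cannot be reached from the start state, so discard them.
Initial partition by acceptance: {q6} | {q1,q2,q3,q4}.
Split {q1,q2,q3,q4} by δ(·,0) → {q1,q3} and {q2,q4}.
On input 0, block {q1,q3} splits into {q1} and {q3}.
The partition is now stable with 4 blocks: {q6} | {q1} | {q2,q4} | {q3}.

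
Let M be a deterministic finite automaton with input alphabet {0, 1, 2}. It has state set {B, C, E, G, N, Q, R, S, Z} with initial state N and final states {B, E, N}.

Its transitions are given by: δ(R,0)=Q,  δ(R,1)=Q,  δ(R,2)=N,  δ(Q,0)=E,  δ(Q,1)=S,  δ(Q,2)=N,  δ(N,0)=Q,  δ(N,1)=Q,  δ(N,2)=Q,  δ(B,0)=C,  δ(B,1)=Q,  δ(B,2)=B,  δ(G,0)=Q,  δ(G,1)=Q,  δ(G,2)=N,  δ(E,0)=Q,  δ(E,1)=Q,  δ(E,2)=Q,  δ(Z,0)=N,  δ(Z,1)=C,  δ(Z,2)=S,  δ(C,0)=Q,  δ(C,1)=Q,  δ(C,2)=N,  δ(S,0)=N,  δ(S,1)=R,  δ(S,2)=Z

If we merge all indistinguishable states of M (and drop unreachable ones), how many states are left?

4

First remove the unreachable states {B,G}; 7 states remain.
Start with accepting vs non-accepting: {E,N} | {C,Q,R,S,Z}.
Refine {C,Q,R,S,Z} on symbol 0: members go to different blocks, giving {Q,S,Z} and {C,R}.
Refine {Q,S,Z} on symbol 1: members go to different blocks, giving {S,Z} and {Q}.
Stable partition: {E,N} | {S,Z} | {C,R} | {Q} — 4 equivalence classes.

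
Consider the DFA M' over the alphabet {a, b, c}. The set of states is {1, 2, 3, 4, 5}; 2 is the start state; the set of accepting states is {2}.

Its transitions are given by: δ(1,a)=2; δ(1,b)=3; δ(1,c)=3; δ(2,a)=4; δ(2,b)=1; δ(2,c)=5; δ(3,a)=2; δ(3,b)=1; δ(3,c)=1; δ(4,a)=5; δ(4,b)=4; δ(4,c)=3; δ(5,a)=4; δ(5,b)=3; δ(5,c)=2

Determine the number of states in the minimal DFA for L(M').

4

All states are reachable from the start state.
P0 = {2} | {1,3,4,5}.
Split {1,3,4,5} by δ(·,a) → {1,3} and {4,5}.
On input b, block {4,5} splits into {4} and {5}.
The partition is now stable with 4 blocks: {2} | {1,3} | {4} | {5}.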